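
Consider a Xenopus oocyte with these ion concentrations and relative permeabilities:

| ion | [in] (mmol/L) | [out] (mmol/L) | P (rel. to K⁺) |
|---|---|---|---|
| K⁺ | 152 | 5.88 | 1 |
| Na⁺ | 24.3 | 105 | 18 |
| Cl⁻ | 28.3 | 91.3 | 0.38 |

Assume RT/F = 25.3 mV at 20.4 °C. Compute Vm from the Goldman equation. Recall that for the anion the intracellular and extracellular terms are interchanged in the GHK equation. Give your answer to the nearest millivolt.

Vm = 25.3 · ln[(Σ P·[cation]ₒ + Σ P·[anion]ᵢ) / (Σ P·[cation]ᵢ + Σ P·[anion]ₒ)]
Numerator = 1×5.88 + 18×105 + 0.38×28.3 = 1907
Denominator = 1×152 + 18×24.3 + 0.38×91.3 = 624.1
Vm = 25.3 · ln(3.055) = 25.3 × (1.1168) = 28.25 mV

28 mV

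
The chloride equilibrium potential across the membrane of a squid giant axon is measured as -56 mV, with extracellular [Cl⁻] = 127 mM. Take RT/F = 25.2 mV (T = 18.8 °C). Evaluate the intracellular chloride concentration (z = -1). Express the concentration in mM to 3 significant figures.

Nernst: E = (25.2/-1) · ln([out]/[in]), so ln([out]/[in]) = -56.0 × -1 / 25.2 = 2.2222.
[out]/[in] = e^(2.2222) = 9.228.
[in] = 127 / 9.228 = 13.76 mM.

13.8 mM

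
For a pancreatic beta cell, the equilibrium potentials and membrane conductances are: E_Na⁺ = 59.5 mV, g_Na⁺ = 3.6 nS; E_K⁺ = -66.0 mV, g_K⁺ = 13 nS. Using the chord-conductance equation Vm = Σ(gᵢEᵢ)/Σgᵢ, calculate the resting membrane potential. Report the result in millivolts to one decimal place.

Σ gᵢEᵢ = 3.6·(59.5) + 13·(-66.0) = -643.80
Σ gᵢ = 3.6 + 13 = 16.6
Vm = -643.80 / 16.6 = -38.78 mV

-38.8 mV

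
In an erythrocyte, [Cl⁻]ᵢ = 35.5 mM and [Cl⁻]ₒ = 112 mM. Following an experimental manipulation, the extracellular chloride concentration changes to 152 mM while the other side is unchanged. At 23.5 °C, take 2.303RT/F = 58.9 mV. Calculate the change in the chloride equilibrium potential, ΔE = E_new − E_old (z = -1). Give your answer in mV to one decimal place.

-7.8 mV

E_old = (58.9/-1)·log₁₀(112/35.5) = -29.39 mV
E_new = (58.9/-1)·log₁₀(152/35.5) = -37.20 mV
ΔE = -37.20 − (-29.39) = -7.81 mV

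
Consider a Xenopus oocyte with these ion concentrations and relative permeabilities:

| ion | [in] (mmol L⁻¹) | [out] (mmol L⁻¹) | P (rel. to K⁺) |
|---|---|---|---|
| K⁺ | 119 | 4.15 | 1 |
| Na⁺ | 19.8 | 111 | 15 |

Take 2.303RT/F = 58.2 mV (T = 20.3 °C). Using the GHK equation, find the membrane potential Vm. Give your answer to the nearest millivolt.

Vm = 58.2 · log₁₀[(Σ P·[cation]ₒ + Σ P·[anion]ᵢ) / (Σ P·[cation]ᵢ + Σ P·[anion]ₒ)]
Numerator = 1×4.15 + 15×111 = 1669
Denominator = 1×119 + 15×19.8 = 416
Vm = 58.2 · log₁₀(4.0124) = 58.2 × (0.6034) = 35.12 mV

35 mV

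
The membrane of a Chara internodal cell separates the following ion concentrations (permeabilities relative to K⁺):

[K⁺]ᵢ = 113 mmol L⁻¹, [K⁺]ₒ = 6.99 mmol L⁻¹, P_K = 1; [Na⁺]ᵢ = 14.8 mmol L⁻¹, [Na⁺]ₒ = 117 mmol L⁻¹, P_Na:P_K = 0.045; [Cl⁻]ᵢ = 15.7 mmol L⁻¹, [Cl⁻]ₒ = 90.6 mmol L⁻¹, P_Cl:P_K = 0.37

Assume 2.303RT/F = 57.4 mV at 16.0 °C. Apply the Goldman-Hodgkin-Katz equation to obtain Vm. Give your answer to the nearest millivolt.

Vm = 57.4 · log₁₀[(Σ P·[cation]ₒ + Σ P·[anion]ᵢ) / (Σ P·[cation]ᵢ + Σ P·[anion]ₒ)]
Numerator = 1×6.99 + 0.045×117 + 0.37×15.7 = 18.06
Denominator = 1×113 + 0.045×14.8 + 0.37×90.6 = 147.2
Vm = 57.4 · log₁₀(0.12273) = 57.4 × (-0.9111) = -52.29 mV

-52 mV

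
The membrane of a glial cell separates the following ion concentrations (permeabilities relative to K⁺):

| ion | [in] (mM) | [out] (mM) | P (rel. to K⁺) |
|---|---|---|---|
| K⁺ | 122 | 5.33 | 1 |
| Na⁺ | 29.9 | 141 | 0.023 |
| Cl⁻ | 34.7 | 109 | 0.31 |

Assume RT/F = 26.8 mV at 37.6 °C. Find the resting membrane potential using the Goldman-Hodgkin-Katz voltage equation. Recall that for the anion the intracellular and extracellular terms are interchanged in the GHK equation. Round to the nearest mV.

-56 mV

Vm = 26.8 · ln[(Σ P·[cation]ₒ + Σ P·[anion]ᵢ) / (Σ P·[cation]ᵢ + Σ P·[anion]ₒ)]
Numerator = 1×5.33 + 0.023×141 + 0.31×34.7 = 19.33
Denominator = 1×122 + 0.023×29.9 + 0.31×109 = 156.5
Vm = 26.8 · ln(0.12353) = 26.8 × (-2.0913) = -56.05 mV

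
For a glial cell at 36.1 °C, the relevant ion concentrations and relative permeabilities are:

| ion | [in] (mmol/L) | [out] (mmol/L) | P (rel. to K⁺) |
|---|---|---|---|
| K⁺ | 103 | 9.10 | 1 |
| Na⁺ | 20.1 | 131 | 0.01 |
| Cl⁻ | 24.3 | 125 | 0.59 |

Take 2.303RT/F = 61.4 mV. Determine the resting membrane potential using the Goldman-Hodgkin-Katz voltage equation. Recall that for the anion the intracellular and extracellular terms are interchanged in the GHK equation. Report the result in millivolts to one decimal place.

Vm = 61.4 · log₁₀[(Σ P·[cation]ₒ + Σ P·[anion]ᵢ) / (Σ P·[cation]ᵢ + Σ P·[anion]ₒ)]
Numerator = 1×9.10 + 0.01×131 + 0.59×24.3 = 24.75
Denominator = 1×103 + 0.01×20.1 + 0.59×125 = 177
Vm = 61.4 · log₁₀(0.13985) = 61.4 × (-0.8543) = -52.46 mV

-52.5 mV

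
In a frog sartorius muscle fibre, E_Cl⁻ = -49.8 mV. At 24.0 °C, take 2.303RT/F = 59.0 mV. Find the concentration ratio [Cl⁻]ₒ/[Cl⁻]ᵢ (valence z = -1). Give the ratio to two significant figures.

7.0

log₁₀([out]/[in]) = E·z/(59.0) = -49.8 × -1 / 59.0 = 0.8441
[out]/[in] = 10^(0.8441) = 6.983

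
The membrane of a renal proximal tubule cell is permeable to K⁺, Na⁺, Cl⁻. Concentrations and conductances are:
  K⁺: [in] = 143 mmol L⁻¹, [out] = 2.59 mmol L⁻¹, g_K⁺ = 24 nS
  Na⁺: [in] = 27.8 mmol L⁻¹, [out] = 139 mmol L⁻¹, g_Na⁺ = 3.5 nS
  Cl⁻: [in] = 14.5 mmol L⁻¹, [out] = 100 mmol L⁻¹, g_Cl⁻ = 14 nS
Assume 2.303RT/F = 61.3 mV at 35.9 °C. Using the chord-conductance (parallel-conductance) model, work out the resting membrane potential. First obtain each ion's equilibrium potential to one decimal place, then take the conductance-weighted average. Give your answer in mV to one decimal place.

-75.5 mV

E_K⁺ = (61.3/1)·log₁₀(2.59/143) = -106.8 mV
E_Na⁺ = (61.3/1)·log₁₀(139/27.8) = 42.8 mV
E_Cl⁻ = (61.3/-1)·log₁₀(100/14.5) = -51.4 mV
Vm = (Σ gᵢEᵢ)/(Σ gᵢ) = (24·-106.8 + 3.5·42.8 + 14·-51.4) / (24 + 3.5 + 14)
= -3133.00 / 41.5 = -75.49 mV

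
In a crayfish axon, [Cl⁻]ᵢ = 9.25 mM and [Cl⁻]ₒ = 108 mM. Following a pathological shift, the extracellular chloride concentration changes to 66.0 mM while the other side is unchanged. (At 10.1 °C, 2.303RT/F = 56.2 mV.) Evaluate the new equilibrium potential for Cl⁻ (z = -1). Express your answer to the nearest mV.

-48 mV

After the shift: [Cl⁻]_out = 66.0, [Cl⁻]_in = 9.25 mM.
E_new = (56.2/-1)·log₁₀(66.0/9.25) = -56.20 · (0.8534) = -47.96 mV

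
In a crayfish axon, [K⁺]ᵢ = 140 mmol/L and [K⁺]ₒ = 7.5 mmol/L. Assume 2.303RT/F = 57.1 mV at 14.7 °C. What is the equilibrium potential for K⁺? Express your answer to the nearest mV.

-73 mV

E = (57.1/z) · log₁₀([K⁺]_out/[K⁺]_in) with z = +1.
= (57.1/1) · log₁₀(7.5/140) = 57.10 · log₁₀(0.05357)
= 57.10 · (-1.2711) = -72.58 mV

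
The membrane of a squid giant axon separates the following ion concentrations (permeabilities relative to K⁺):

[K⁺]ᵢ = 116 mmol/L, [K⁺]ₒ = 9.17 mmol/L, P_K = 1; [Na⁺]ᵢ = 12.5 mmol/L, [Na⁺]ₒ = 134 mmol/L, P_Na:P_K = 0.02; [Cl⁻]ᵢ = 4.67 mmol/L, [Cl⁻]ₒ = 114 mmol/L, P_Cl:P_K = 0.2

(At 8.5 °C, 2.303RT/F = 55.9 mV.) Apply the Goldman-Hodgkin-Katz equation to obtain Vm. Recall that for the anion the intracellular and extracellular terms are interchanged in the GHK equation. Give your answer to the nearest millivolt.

Vm = 55.9 · log₁₀[(Σ P·[cation]ₒ + Σ P·[anion]ᵢ) / (Σ P·[cation]ᵢ + Σ P·[anion]ₒ)]
Numerator = 1×9.17 + 0.02×134 + 0.2×4.67 = 12.78
Denominator = 1×116 + 0.02×12.5 + 0.2×114 = 139.1
Vm = 55.9 · log₁₀(0.091938) = 55.9 × (-1.0365) = -57.94 mV

-58 mV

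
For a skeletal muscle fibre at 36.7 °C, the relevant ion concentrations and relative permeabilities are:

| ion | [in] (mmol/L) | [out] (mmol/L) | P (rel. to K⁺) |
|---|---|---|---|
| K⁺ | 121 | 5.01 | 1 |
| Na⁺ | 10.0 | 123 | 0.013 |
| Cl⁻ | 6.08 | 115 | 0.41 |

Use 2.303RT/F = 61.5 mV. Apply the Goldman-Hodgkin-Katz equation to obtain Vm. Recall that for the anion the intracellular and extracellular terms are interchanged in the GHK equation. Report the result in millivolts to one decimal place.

Vm = 61.5 · log₁₀[(Σ P·[cation]ₒ + Σ P·[anion]ᵢ) / (Σ P·[cation]ᵢ + Σ P·[anion]ₒ)]
Numerator = 1×5.01 + 0.013×123 + 0.41×6.08 = 9.102
Denominator = 1×121 + 0.013×10.0 + 0.41×115 = 168.3
Vm = 61.5 · log₁₀(0.054087) = 61.5 × (-1.2669) = -77.91 mV

-77.9 mV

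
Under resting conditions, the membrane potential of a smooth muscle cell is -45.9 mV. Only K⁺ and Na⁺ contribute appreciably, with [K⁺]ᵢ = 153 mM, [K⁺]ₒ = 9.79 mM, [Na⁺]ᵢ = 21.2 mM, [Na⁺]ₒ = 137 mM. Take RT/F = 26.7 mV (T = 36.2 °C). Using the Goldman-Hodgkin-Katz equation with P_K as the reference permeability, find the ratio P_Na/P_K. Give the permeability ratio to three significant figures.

Let α = P_Na/P_K. GHK: Vm = 26.7·ln[(Kₒ + α·Naₒ)/(Kᵢ + α·Naᵢ)].
e^(Vm/26.7) = e^(-45.9/26.7) = 0.17923
So 0.17923·(Kᵢ + α·Naᵢ) = Kₒ + α·Naₒ → α = (0.17923·153.0 − 9.79) / (137.0 − 0.17923·21.2)
α = (27.42 − 9.79) / (137.0 − 3.8) = 17.63/133.2 = 0.1324

0.132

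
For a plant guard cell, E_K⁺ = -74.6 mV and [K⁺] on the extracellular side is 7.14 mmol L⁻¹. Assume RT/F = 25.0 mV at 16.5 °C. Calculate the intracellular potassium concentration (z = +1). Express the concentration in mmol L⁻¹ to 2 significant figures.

Nernst: E = (25.0/1) · ln([out]/[in]), so ln([out]/[in]) = -74.6 × 1 / 25.0 = -2.9840.
[out]/[in] = e^(-2.9840) = 0.05059.
[in] = 7.14 / 0.05059 = 141.1 mmol L⁻¹.

140 mmol L⁻¹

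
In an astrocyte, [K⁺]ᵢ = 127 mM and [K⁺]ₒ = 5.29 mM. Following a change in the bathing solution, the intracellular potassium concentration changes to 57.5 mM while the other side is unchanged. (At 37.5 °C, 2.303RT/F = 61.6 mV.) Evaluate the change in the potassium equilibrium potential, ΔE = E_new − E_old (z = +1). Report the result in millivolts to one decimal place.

E_old = (61.6/1)·log₁₀(5.29/127) = -85.03 mV
E_new = (61.6/1)·log₁₀(5.29/57.5) = -63.83 mV
ΔE = -63.83 − (-85.03) = 21.20 mV

21.2 mV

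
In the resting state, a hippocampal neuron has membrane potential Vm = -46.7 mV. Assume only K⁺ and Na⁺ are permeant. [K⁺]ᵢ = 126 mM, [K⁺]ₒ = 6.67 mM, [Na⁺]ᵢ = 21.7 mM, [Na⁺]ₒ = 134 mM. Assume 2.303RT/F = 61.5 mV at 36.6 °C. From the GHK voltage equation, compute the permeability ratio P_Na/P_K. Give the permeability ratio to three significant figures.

Let α = P_Na/P_K. GHK: Vm = 61.5·log₁₀[(Kₒ + α·Naₒ)/(Kᵢ + α·Naᵢ)].
10^(Vm/61.5) = 10^(-46.7/61.5) = 0.17404
So 0.17404·(Kᵢ + α·Naᵢ) = Kₒ + α·Naₒ → α = (0.17404·126.0 − 6.67) / (134.0 − 0.17404·21.7)
α = (21.93 − 6.67) / (134.0 − 3.777) = 15.26/130.2 = 0.1172

0.117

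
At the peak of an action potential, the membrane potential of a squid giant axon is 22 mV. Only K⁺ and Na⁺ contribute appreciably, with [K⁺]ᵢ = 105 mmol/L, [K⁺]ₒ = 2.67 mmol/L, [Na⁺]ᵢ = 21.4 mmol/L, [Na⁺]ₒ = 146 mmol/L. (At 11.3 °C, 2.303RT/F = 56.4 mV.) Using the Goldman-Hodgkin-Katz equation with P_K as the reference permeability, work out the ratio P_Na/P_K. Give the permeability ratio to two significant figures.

Let α = P_Na/P_K. GHK: Vm = 56.4·log₁₀[(Kₒ + α·Naₒ)/(Kᵢ + α·Naᵢ)].
10^(Vm/56.4) = 10^(22.0/56.4) = 2.4551
So 2.4551·(Kᵢ + α·Naᵢ) = Kₒ + α·Naₒ → α = (2.4551·105.0 − 2.67) / (146.0 − 2.4551·21.4)
α = (257.8 − 2.67) / (146.0 − 52.54) = 255.1/93.46 = 2.73

2.7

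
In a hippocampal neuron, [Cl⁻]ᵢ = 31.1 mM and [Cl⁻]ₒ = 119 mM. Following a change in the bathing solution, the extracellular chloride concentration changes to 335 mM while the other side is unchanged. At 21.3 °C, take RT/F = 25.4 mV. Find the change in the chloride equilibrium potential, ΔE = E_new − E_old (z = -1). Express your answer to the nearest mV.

E_old = (25.4/-1)·ln(119/31.1) = -34.08 mV
E_new = (25.4/-1)·ln(335/31.1) = -60.37 mV
ΔE = -60.37 − (-34.08) = -26.29 mV

-26 mV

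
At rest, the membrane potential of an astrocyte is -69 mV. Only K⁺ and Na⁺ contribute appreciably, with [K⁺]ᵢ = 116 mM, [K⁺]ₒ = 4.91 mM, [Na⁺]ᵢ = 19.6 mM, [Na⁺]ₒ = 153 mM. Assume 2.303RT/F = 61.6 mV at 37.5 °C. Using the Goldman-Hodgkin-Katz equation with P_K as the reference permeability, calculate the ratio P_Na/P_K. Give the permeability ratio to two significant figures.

Let α = P_Na/P_K. GHK: Vm = 61.6·log₁₀[(Kₒ + α·Naₒ)/(Kᵢ + α·Naᵢ)].
10^(Vm/61.6) = 10^(-69.0/61.6) = 0.075835
So 0.075835·(Kᵢ + α·Naᵢ) = Kₒ + α·Naₒ → α = (0.075835·116.0 − 4.91) / (153.0 − 0.075835·19.6)
α = (8.797 − 4.91) / (153.0 − 1.486) = 3.887/151.5 = 0.02565

0.026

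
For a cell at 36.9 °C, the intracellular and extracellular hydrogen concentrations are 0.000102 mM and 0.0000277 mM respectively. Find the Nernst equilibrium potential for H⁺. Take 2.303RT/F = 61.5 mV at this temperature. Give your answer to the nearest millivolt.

E = (61.5/z) · log₁₀([H⁺]_out/[H⁺]_in) with z = +1.
= (61.5/1) · log₁₀(0.0000277/0.000102) = 61.50 · log₁₀(0.2716)
= 61.50 · (-0.5661) = -34.82 mV

-35 mV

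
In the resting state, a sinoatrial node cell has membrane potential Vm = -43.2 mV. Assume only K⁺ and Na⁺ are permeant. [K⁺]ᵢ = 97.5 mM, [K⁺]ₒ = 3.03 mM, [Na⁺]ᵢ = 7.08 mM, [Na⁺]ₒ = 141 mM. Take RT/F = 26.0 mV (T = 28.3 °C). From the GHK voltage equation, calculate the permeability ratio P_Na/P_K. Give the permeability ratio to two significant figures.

Let α = P_Na/P_K. GHK: Vm = 26.0·ln[(Kₒ + α·Naₒ)/(Kᵢ + α·Naᵢ)].
e^(Vm/26.0) = e^(-43.2/26.0) = 0.18985
So 0.18985·(Kᵢ + α·Naᵢ) = Kₒ + α·Naₒ → α = (0.18985·97.5 − 3.03) / (141.0 − 0.18985·7.08)
α = (18.51 − 3.03) / (141.0 − 1.344) = 15.48/139.7 = 0.1108

0.11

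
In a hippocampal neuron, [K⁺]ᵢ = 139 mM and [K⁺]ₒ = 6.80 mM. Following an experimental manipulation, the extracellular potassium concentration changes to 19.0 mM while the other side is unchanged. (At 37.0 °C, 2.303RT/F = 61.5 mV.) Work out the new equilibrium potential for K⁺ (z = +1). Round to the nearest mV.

-53 mV

After the shift: [K⁺]_out = 19.0, [K⁺]_in = 139 mM.
E_new = (61.5/1)·log₁₀(19.0/139) = 61.50 · (-0.8643) = -53.15 mV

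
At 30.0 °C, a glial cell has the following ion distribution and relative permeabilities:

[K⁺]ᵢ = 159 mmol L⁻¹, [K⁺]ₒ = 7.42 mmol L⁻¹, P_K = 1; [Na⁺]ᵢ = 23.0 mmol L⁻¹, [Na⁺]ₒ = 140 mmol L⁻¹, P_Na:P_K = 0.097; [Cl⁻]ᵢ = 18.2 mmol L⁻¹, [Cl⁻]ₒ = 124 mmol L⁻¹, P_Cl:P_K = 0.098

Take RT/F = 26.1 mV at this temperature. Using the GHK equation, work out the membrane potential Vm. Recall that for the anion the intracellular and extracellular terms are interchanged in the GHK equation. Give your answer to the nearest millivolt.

Vm = 26.1 · ln[(Σ P·[cation]ₒ + Σ P·[anion]ᵢ) / (Σ P·[cation]ᵢ + Σ P·[anion]ₒ)]
Numerator = 1×7.42 + 0.097×140 + 0.098×18.2 = 22.78
Denominator = 1×159 + 0.097×23.0 + 0.098×124 = 173.4
Vm = 26.1 · ln(0.13141) = 26.1 × (-2.0295) = -52.97 mV

-53 mV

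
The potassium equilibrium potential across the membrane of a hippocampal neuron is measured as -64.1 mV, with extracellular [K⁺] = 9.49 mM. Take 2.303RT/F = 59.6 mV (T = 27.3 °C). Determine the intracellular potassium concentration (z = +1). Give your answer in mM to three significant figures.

113 mM

Nernst: E = (59.6/1) · log₁₀([out]/[in]), so log₁₀([out]/[in]) = -64.1 × 1 / 59.6 = -1.0755.
[out]/[in] = 10^(-1.0755) = 0.08404.
[in] = 9.49 / 0.08404 = 112.9 mM.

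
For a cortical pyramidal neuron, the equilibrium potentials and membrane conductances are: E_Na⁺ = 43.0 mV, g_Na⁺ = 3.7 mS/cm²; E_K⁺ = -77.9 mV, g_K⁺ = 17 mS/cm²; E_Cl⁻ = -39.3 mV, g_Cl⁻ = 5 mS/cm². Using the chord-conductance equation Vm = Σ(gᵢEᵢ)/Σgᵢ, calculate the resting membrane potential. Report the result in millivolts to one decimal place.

Σ gᵢEᵢ = 3.7·(43.0) + 17·(-77.9) + 5·(-39.3) = -1361.70
Σ gᵢ = 3.7 + 17 + 5 = 25.7
Vm = -1361.70 / 25.7 = -52.98 mV

-53.0 mV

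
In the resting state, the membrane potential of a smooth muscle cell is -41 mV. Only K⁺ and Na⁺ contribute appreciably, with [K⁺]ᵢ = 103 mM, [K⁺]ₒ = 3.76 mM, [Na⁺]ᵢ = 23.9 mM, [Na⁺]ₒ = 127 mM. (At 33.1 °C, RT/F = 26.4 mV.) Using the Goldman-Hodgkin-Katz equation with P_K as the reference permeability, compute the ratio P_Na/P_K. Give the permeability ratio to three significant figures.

0.148

Let α = P_Na/P_K. GHK: Vm = 26.4·ln[(Kₒ + α·Naₒ)/(Kᵢ + α·Naᵢ)].
e^(Vm/26.4) = e^(-41.0/26.4) = 0.21161
So 0.21161·(Kᵢ + α·Naᵢ) = Kₒ + α·Naₒ → α = (0.21161·103.0 − 3.76) / (127.0 − 0.21161·23.9)
α = (21.8 − 3.76) / (127.0 − 5.057) = 18.04/121.9 = 0.1479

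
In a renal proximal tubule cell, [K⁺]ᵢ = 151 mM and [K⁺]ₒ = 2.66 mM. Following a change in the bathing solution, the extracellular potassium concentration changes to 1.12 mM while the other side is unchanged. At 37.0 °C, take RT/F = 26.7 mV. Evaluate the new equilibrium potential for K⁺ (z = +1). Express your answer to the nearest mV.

After the shift: [K⁺]_out = 1.12, [K⁺]_in = 151 mM.
E_new = (26.7/1)·ln(1.12/151) = 26.70 · (-4.9040) = -130.94 mV

-131 mV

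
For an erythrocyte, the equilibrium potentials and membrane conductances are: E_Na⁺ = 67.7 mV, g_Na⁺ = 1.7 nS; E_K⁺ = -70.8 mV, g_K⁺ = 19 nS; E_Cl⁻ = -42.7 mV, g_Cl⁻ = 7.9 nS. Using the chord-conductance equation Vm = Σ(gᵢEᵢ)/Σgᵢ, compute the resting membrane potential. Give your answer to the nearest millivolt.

-55 mV

Σ gᵢEᵢ = 1.7·(67.7) + 19·(-70.8) + 7.9·(-42.7) = -1567.44
Σ gᵢ = 1.7 + 19 + 7.9 = 28.6
Vm = -1567.44 / 28.6 = -54.81 mV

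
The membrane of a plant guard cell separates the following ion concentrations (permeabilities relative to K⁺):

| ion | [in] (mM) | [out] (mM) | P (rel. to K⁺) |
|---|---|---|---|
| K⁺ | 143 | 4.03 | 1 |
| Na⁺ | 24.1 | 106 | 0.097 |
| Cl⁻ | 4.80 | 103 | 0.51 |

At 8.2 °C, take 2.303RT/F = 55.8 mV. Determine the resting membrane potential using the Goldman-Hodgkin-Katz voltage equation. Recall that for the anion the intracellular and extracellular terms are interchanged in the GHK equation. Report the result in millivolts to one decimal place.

-59.8 mV

Vm = 55.8 · log₁₀[(Σ P·[cation]ₒ + Σ P·[anion]ᵢ) / (Σ P·[cation]ᵢ + Σ P·[anion]ₒ)]
Numerator = 1×4.03 + 0.097×106 + 0.51×4.80 = 16.76
Denominator = 1×143 + 0.097×24.1 + 0.51×103 = 197.9
Vm = 55.8 · log₁₀(0.084703) = 55.8 × (-1.0721) = -59.82 mV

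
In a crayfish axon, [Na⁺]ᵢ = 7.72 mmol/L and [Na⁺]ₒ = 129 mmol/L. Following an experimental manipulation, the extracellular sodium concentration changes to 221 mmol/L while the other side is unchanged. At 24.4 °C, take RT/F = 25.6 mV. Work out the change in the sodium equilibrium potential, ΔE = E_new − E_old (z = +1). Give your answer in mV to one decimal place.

13.8 mV

E_old = (25.6/1)·ln(129/7.72) = 72.09 mV
E_new = (25.6/1)·ln(221/7.72) = 85.87 mV
ΔE = 85.87 − (72.09) = 13.78 mV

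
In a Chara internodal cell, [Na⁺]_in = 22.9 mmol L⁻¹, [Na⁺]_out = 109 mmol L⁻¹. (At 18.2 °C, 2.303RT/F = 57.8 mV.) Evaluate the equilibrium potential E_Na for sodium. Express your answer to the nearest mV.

39 mV

E = (57.8/z) · log₁₀([Na⁺]_out/[Na⁺]_in) with z = +1.
= (57.8/1) · log₁₀(109/22.9) = 57.80 · log₁₀(4.76)
= 57.80 · (0.6776) = 39.16 mV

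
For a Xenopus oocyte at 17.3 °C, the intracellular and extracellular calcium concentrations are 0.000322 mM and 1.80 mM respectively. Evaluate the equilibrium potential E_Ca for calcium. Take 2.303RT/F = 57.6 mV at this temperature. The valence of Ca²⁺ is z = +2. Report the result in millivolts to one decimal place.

E = (57.6/z) · log₁₀([Ca²⁺]_out/[Ca²⁺]_in) with z = +2.
= (57.6/2) · log₁₀(1.80/0.000322) = 28.80 · log₁₀(5590)
= 28.80 · (3.7474) = 107.93 mV

107.9 mV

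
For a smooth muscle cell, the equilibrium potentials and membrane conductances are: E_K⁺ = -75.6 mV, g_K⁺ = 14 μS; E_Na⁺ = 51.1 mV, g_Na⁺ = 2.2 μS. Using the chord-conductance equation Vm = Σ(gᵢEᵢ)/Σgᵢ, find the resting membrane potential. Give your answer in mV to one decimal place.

Σ gᵢEᵢ = 14·(-75.6) + 2.2·(51.1) = -945.98
Σ gᵢ = 14 + 2.2 = 16.2
Vm = -945.98 / 16.2 = -58.39 mV

-58.4 mV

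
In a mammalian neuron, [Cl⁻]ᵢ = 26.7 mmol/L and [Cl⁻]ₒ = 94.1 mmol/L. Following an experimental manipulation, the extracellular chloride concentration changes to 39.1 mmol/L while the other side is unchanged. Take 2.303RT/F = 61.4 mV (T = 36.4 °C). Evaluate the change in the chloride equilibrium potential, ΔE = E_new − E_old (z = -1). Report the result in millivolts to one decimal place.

E_old = (61.4/-1)·log₁₀(94.1/26.7) = -33.59 mV
E_new = (61.4/-1)·log₁₀(39.1/26.7) = -10.17 mV
ΔE = -10.17 − (-33.59) = 23.42 mV

23.4 mV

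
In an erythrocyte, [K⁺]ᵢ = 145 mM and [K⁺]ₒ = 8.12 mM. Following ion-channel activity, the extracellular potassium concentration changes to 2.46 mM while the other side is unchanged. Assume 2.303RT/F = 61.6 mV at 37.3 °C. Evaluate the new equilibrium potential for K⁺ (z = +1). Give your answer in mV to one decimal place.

After the shift: [K⁺]_out = 2.46, [K⁺]_in = 145 mM.
E_new = (61.6/1)·log₁₀(2.46/145) = 61.60 · (-1.7704) = -109.06 mV

-109.1 mV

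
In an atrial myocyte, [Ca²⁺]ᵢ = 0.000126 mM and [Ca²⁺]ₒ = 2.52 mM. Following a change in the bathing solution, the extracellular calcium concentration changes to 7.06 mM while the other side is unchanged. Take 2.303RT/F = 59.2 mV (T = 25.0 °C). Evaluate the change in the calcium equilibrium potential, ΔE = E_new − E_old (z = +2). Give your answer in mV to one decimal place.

13.2 mV

E_old = (59.2/2)·log₁₀(2.52/0.000126) = 127.31 mV
E_new = (59.2/2)·log₁₀(7.06/0.000126) = 140.55 mV
ΔE = 140.55 − (127.31) = 13.24 mV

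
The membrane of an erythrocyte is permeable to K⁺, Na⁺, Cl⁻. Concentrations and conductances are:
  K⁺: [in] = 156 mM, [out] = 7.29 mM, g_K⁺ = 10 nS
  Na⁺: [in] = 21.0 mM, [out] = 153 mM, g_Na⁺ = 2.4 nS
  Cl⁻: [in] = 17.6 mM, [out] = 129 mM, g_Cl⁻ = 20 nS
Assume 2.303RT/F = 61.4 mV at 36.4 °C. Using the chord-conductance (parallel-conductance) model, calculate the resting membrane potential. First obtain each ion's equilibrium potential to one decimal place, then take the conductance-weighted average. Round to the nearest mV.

E_K⁺ = (61.4/1)·log₁₀(7.29/156) = -81.7 mV
E_Na⁺ = (61.4/1)·log₁₀(153/21.0) = 53.0 mV
E_Cl⁻ = (61.4/-1)·log₁₀(129/17.6) = -53.1 mV
Vm = (Σ gᵢEᵢ)/(Σ gᵢ) = (10·-81.7 + 2.4·53.0 + 20·-53.1) / (10 + 2.4 + 20)
= -1751.80 / 32.4 = -54.07 mV

-54 mV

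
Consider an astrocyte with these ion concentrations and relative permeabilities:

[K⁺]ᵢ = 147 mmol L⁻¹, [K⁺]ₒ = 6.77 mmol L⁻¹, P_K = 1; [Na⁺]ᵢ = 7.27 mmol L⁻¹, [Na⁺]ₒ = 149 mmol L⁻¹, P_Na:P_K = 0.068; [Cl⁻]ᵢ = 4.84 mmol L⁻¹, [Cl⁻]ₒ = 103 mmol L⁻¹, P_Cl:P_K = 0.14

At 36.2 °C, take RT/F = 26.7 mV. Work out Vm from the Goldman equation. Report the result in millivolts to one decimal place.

Vm = 26.7 · ln[(Σ P·[cation]ₒ + Σ P·[anion]ᵢ) / (Σ P·[cation]ᵢ + Σ P·[anion]ₒ)]
Numerator = 1×6.77 + 0.068×149 + 0.14×4.84 = 17.58
Denominator = 1×147 + 0.068×7.27 + 0.14×103 = 161.9
Vm = 26.7 · ln(0.10857) = 26.7 × (-2.2203) = -59.28 mV

-59.3 mV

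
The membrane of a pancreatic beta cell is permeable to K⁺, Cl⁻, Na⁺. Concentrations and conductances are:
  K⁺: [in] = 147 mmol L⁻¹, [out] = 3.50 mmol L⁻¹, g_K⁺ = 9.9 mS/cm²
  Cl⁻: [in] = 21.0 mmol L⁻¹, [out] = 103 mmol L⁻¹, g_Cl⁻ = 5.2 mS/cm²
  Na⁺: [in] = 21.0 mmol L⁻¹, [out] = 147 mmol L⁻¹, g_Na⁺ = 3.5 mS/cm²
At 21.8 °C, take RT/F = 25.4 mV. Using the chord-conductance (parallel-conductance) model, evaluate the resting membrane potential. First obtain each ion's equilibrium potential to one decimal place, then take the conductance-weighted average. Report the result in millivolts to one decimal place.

-52.5 mV

E_K⁺ = (25.4/1)·ln(3.50/147) = -94.9 mV
E_Cl⁻ = (25.4/-1)·ln(103/21.0) = -40.4 mV
E_Na⁺ = (25.4/1)·ln(147/21.0) = 49.4 mV
Vm = (Σ gᵢEᵢ)/(Σ gᵢ) = (9.9·-94.9 + 5.2·-40.4 + 3.5·49.4) / (9.9 + 5.2 + 3.5)
= -976.69 / 18.6 = -52.51 mV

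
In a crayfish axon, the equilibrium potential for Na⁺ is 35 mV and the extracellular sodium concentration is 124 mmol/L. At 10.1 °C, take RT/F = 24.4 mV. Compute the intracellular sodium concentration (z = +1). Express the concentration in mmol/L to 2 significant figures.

Nernst: E = (24.4/1) · ln([out]/[in]), so ln([out]/[in]) = 35.0 × 1 / 24.4 = 1.4344.
[out]/[in] = e^(1.4344) = 4.197.
[in] = 124 / 4.197 = 29.54 mmol/L.

30 mmol/L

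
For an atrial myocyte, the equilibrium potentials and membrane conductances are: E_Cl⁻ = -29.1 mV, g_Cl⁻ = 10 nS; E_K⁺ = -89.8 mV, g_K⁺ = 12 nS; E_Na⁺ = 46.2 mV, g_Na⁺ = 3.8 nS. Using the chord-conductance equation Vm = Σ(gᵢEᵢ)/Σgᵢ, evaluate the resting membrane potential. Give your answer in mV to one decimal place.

-46.2 mV

Σ gᵢEᵢ = 10·(-29.1) + 12·(-89.8) + 3.8·(46.2) = -1193.04
Σ gᵢ = 10 + 12 + 3.8 = 25.8
Vm = -1193.04 / 25.8 = -46.24 mV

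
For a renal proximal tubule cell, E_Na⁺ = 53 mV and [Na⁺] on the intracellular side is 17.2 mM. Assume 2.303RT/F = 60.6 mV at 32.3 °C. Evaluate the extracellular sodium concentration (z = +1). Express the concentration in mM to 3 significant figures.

Nernst: E = (60.6/1) · log₁₀([out]/[in]), so log₁₀([out]/[in]) = 53.0 × 1 / 60.6 = 0.8746.
[out]/[in] = 10^(0.8746) = 7.492.
[out] = 7.492 × 17.2 = 128.9 mM.

129 mM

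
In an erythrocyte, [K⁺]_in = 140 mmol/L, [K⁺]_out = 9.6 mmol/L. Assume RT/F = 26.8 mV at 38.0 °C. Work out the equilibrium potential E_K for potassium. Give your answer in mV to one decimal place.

-71.8 mV

E = (26.8/z) · ln([K⁺]_out/[K⁺]_in) with z = +1.
= (26.8/1) · ln(9.6/140) = 26.80 · ln(0.06857)
= 26.80 · (-2.6799) = -71.82 mV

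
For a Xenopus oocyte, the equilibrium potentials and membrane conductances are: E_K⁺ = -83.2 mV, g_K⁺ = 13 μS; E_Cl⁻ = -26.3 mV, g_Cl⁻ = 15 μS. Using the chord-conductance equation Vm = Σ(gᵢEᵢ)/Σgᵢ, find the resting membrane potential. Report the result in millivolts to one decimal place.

-52.7 mV

Σ gᵢEᵢ = 13·(-83.2) + 15·(-26.3) = -1476.10
Σ gᵢ = 13 + 15 = 28
Vm = -1476.10 / 28 = -52.72 mV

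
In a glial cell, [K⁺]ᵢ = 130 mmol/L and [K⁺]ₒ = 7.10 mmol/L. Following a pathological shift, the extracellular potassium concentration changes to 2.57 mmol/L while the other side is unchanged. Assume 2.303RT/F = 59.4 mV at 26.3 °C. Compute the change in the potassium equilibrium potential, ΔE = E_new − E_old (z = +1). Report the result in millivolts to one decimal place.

-26.2 mV

E_old = (59.4/1)·log₁₀(7.10/130) = -75.00 mV
E_new = (59.4/1)·log₁₀(2.57/130) = -101.22 mV
ΔE = -101.22 − (-75.00) = -26.21 mV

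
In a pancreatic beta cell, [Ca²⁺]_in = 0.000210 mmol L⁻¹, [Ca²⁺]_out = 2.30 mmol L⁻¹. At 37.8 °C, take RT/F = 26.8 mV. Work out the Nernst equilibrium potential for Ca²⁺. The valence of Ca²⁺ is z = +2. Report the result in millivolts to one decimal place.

E = (26.8/z) · ln([Ca²⁺]_out/[Ca²⁺]_in) with z = +2.
= (26.8/2) · ln(2.30/0.000210) = 13.40 · ln(1.095e+04)
= 13.40 · (9.3013) = 124.64 mV

124.6 mV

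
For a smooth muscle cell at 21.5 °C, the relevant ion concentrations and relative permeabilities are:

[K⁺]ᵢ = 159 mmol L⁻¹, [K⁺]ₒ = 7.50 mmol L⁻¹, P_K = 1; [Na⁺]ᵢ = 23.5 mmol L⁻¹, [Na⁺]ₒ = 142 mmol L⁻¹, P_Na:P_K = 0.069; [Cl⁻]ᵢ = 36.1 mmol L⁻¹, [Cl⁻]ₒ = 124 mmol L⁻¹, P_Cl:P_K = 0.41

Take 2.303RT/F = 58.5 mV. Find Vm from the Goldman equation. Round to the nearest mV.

-48 mV

Vm = 58.5 · log₁₀[(Σ P·[cation]ₒ + Σ P·[anion]ᵢ) / (Σ P·[cation]ᵢ + Σ P·[anion]ₒ)]
Numerator = 1×7.50 + 0.069×142 + 0.41×36.1 = 32.1
Denominator = 1×159 + 0.069×23.5 + 0.41×124 = 211.5
Vm = 58.5 · log₁₀(0.1518) = 58.5 × (-0.8187) = -47.90 mV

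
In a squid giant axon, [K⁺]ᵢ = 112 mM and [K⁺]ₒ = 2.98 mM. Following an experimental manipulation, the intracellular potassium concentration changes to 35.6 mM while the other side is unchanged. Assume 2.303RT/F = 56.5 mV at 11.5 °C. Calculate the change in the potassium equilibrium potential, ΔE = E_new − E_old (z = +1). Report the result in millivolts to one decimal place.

E_old = (56.5/1)·log₁₀(2.98/112) = -88.99 mV
E_new = (56.5/1)·log₁₀(2.98/35.6) = -60.86 mV
ΔE = -60.86 − (-88.99) = 28.12 mV

28.1 mV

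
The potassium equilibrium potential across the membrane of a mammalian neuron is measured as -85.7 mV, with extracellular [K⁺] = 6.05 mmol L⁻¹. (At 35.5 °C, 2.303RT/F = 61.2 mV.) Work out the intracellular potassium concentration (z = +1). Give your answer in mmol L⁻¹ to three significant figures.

Nernst: E = (61.2/1) · log₁₀([out]/[in]), so log₁₀([out]/[in]) = -85.7 × 1 / 61.2 = -1.4003.
[out]/[in] = 10^(-1.4003) = 0.03978.
[in] = 6.05 / 0.03978 = 152.1 mmol L⁻¹.

152 mmol L⁻¹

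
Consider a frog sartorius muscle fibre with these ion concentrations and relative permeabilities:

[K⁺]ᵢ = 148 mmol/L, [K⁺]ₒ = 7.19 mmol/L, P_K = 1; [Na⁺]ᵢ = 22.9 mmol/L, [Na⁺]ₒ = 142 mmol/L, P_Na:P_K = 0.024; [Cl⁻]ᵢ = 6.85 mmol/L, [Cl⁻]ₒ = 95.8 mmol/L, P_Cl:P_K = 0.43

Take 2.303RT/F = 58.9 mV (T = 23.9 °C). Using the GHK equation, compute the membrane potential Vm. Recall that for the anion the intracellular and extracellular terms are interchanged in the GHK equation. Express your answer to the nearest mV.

Vm = 58.9 · log₁₀[(Σ P·[cation]ₒ + Σ P·[anion]ᵢ) / (Σ P·[cation]ᵢ + Σ P·[anion]ₒ)]
Numerator = 1×7.19 + 0.024×142 + 0.43×6.85 = 13.54
Denominator = 1×148 + 0.024×22.9 + 0.43×95.8 = 189.7
Vm = 58.9 · log₁₀(0.071378) = 58.9 × (-1.1464) = -67.53 mV

-68 mV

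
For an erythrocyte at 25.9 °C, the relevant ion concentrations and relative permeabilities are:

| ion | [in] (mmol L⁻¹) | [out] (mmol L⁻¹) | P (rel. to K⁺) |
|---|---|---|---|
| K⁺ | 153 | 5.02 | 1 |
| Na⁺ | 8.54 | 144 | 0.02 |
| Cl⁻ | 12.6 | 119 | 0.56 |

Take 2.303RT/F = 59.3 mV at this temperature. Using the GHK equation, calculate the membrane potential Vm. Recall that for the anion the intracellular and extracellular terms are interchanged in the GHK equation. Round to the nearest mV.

Vm = 59.3 · log₁₀[(Σ P·[cation]ₒ + Σ P·[anion]ᵢ) / (Σ P·[cation]ᵢ + Σ P·[anion]ₒ)]
Numerator = 1×5.02 + 0.02×144 + 0.56×12.6 = 14.96
Denominator = 1×153 + 0.02×8.54 + 0.56×119 = 219.8
Vm = 59.3 · log₁₀(0.06804) = 59.3 × (-1.1672) = -69.22 mV

-69 mV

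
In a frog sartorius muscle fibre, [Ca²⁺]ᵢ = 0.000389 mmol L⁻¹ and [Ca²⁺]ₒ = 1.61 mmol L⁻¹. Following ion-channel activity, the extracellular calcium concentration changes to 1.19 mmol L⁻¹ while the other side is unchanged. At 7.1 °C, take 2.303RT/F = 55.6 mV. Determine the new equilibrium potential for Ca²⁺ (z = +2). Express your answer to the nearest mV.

After the shift: [Ca²⁺]_out = 1.19, [Ca²⁺]_in = 0.000389 mmol L⁻¹.
E_new = (55.6/2)·log₁₀(1.19/0.000389) = 27.80 · (3.4856) = 96.90 mV

97 mV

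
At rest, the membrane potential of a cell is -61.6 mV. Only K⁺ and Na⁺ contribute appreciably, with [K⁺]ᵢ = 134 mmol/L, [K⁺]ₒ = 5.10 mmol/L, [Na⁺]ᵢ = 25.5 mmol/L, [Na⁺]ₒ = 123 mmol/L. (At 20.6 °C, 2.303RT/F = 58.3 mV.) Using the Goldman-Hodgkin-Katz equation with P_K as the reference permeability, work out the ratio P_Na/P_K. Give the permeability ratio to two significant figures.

0.055

Let α = P_Na/P_K. GHK: Vm = 58.3·log₁₀[(Kₒ + α·Naₒ)/(Kᵢ + α·Naᵢ)].
10^(Vm/58.3) = 10^(-61.6/58.3) = 0.08778
So 0.08778·(Kᵢ + α·Naᵢ) = Kₒ + α·Naₒ → α = (0.08778·134.0 − 5.1) / (123.0 − 0.08778·25.5)
α = (11.76 − 5.1) / (123.0 − 2.238) = 6.663/120.8 = 0.05517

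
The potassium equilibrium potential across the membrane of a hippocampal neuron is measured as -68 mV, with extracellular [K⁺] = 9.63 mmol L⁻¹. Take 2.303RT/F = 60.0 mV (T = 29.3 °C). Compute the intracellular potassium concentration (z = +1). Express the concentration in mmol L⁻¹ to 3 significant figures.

Nernst: E = (60.0/1) · log₁₀([out]/[in]), so log₁₀([out]/[in]) = -68.0 × 1 / 60.0 = -1.1333.
[out]/[in] = 10^(-1.1333) = 0.07356.
[in] = 9.63 / 0.07356 = 130.9 mmol L⁻¹.

131 mmol L⁻¹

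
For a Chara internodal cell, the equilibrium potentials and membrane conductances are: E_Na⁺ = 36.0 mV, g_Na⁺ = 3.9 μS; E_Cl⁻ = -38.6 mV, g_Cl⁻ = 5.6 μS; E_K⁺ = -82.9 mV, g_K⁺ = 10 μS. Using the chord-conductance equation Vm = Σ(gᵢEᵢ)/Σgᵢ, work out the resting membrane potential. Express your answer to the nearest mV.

Σ gᵢEᵢ = 3.9·(36.0) + 5.6·(-38.6) + 10·(-82.9) = -904.76
Σ gᵢ = 3.9 + 5.6 + 10 = 19.5
Vm = -904.76 / 19.5 = -46.40 mV

-46 mV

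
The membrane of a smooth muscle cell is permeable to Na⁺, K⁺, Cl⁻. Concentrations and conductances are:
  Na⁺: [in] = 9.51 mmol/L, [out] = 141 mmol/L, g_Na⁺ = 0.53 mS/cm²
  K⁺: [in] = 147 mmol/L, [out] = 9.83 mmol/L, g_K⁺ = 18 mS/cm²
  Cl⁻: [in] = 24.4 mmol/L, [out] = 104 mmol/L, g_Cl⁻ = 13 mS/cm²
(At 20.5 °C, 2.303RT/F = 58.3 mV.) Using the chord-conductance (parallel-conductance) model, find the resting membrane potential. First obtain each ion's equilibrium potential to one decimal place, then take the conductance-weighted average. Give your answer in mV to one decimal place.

E_Na⁺ = (58.3/1)·log₁₀(141/9.51) = 68.3 mV
E_K⁺ = (58.3/1)·log₁₀(9.83/147) = -68.5 mV
E_Cl⁻ = (58.3/-1)·log₁₀(104/24.4) = -36.7 mV
Vm = (Σ gᵢEᵢ)/(Σ gᵢ) = (0.53·68.3 + 18·-68.5 + 13·-36.7) / (0.53 + 18 + 13)
= -1673.90 / 31.53 = -53.09 mV

-53.1 mV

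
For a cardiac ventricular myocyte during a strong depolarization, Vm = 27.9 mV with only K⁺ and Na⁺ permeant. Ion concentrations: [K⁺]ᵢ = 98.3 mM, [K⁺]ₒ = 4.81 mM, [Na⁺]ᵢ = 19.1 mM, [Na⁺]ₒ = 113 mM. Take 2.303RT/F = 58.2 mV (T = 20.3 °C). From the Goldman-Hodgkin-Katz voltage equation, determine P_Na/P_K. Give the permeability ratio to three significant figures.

Let α = P_Na/P_K. GHK: Vm = 58.2·log₁₀[(Kₒ + α·Naₒ)/(Kᵢ + α·Naᵢ)].
10^(Vm/58.2) = 10^(27.9/58.2) = 3.0157
So 3.0157·(Kᵢ + α·Naᵢ) = Kₒ + α·Naₒ → α = (3.0157·98.3 − 4.81) / (113.0 − 3.0157·19.1)
α = (296.4 − 4.81) / (113.0 − 57.6) = 291.6/55.4 = 5.264

5.26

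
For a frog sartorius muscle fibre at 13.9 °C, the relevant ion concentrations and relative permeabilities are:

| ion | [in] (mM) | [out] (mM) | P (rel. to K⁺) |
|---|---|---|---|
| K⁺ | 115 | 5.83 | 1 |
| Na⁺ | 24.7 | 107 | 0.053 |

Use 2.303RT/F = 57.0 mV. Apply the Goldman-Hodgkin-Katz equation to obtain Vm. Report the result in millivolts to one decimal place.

-57.3 mV

Vm = 57.0 · log₁₀[(Σ P·[cation]ₒ + Σ P·[anion]ᵢ) / (Σ P·[cation]ᵢ + Σ P·[anion]ₒ)]
Numerator = 1×5.83 + 0.053×107 = 11.5
Denominator = 1×115 + 0.053×24.7 = 116.3
Vm = 57.0 · log₁₀(0.098883) = 57.0 × (-1.0049) = -57.28 mV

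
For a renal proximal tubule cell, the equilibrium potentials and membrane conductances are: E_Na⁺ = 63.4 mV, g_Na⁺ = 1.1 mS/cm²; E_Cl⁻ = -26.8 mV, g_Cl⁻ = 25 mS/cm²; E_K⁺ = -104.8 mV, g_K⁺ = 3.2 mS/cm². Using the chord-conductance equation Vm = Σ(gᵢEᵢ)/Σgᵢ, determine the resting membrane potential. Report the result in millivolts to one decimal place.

-31.9 mV

Σ gᵢEᵢ = 1.1·(63.4) + 25·(-26.8) + 3.2·(-104.8) = -935.62
Σ gᵢ = 1.1 + 25 + 3.2 = 29.3
Vm = -935.62 / 29.3 = -31.93 mV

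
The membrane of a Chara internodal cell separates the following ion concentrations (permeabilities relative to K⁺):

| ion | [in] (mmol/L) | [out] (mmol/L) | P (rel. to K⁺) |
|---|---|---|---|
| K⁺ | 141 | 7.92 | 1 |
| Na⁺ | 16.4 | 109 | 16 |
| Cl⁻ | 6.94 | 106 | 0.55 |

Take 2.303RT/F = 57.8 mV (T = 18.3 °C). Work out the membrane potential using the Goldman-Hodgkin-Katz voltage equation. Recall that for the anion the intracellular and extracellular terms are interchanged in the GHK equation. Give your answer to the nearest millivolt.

34 mV

Vm = 57.8 · log₁₀[(Σ P·[cation]ₒ + Σ P·[anion]ᵢ) / (Σ P·[cation]ᵢ + Σ P·[anion]ₒ)]
Numerator = 1×7.92 + 16×109 + 0.55×6.94 = 1756
Denominator = 1×141 + 16×16.4 + 0.55×106 = 461.7
Vm = 57.8 · log₁₀(3.8028) = 57.8 × (0.5801) = 33.53 mV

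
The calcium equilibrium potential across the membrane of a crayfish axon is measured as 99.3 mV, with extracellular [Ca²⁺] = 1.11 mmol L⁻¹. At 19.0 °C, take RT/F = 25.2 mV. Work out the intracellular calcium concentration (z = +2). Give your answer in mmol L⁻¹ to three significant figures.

0.000419 mmol L⁻¹

Nernst: E = (25.2/2) · ln([out]/[in]), so ln([out]/[in]) = 99.3 × 2 / 25.2 = 7.8810.
[out]/[in] = e^(7.8810) = 2646.
[in] = 1.11 / 2646 = 0.0004194 mmol L⁻¹.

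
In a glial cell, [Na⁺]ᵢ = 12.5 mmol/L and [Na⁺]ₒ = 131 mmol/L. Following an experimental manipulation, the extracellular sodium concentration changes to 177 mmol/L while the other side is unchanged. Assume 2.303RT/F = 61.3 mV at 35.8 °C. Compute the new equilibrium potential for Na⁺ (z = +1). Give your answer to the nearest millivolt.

71 mV

After the shift: [Na⁺]_out = 177, [Na⁺]_in = 12.5 mmol/L.
E_new = (61.3/1)·log₁₀(177/12.5) = 61.30 · (1.1511) = 70.56 mV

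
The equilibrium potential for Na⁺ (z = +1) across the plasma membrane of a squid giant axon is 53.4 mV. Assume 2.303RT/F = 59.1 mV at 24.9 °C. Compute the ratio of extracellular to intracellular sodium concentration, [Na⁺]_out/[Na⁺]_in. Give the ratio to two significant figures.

log₁₀([out]/[in]) = E·z/(59.1) = 53.4 × 1 / 59.1 = 0.9036
[out]/[in] = 10^(0.9036) = 8.009

8.0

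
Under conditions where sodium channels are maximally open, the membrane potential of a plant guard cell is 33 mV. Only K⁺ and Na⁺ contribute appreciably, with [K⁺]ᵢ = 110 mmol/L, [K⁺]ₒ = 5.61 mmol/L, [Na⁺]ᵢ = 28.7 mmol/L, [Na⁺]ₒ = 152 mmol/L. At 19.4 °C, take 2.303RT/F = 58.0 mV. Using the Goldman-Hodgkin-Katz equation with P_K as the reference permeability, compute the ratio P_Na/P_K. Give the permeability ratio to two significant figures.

Let α = P_Na/P_K. GHK: Vm = 58.0·log₁₀[(Kₒ + α·Naₒ)/(Kᵢ + α·Naᵢ)].
10^(Vm/58.0) = 10^(33.0/58.0) = 3.7065
So 3.7065·(Kᵢ + α·Naᵢ) = Kₒ + α·Naₒ → α = (3.7065·110.0 − 5.61) / (152.0 − 3.7065·28.7)
α = (407.7 − 5.61) / (152.0 − 106.4) = 402.1/45.62 = 8.814

8.8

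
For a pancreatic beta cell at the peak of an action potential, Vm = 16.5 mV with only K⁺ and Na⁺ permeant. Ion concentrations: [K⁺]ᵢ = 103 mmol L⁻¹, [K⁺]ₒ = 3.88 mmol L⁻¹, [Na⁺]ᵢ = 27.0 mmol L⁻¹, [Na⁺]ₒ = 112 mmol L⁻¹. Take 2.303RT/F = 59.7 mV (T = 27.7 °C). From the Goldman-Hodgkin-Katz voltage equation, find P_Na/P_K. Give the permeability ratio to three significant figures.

Let α = P_Na/P_K. GHK: Vm = 59.7·log₁₀[(Kₒ + α·Naₒ)/(Kᵢ + α·Naᵢ)].
10^(Vm/59.7) = 10^(16.5/59.7) = 1.8897
So 1.8897·(Kᵢ + α·Naᵢ) = Kₒ + α·Naₒ → α = (1.8897·103.0 − 3.88) / (112.0 − 1.8897·27.0)
α = (194.6 − 3.88) / (112.0 − 51.02) = 190.8/60.98 = 3.128

3.13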